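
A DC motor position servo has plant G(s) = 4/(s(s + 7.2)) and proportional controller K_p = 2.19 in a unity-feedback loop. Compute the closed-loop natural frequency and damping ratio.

ω_n = 2.96 rad/s, ζ = 1.22

The closed-loop denominator is s(s+7.2) + 2.19·4 = s² + 7.2s + 8.76.
Matching s² + 2ζω_n s + ω_n²: ω_n = √8.76 = 2.96 rad/s and 2ζω_n = 7.2, so ζ = 7.2/(2·2.96) = 1.22.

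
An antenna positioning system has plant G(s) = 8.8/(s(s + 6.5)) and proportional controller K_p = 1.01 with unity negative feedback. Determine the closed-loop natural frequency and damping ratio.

The closed-loop denominator is s(s+6.5) + 1.01·8.8 = s² + 6.5s + 8.888.
Matching s² + 2ζω_n s + ω_n²: ω_n = √8.888 = 2.981 rad/s and 2ζω_n = 6.5, so ζ = 6.5/(2·2.981) = 1.09.

ω_n = 2.98 rad/s, ζ = 1.09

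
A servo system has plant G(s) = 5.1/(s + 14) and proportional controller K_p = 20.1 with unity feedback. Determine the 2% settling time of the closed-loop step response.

Closed-loop transfer function: T(s) = K_p·G(s)/(1 + K_p·G(s)) = 102.5/(s + 14 + 102.5) = 102.5/(s + 116.5).
Time constant τ = 1/116.5 = 0.008583 s, so the 2% settling time is about 4τ = 0.0343 s.

T_s ≈ 0.0343 s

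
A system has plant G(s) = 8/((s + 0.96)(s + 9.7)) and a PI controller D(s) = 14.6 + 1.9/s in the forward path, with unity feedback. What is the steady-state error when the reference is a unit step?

0

The open loop D(s)G(s) has a pole at the origin (type 1), so the static position error constant is infinite and e_ss = 1/(1+∞) = 0.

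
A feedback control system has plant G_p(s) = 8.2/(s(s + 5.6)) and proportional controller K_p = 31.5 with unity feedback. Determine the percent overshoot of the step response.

57.4%

The closed-loop denominator s² + 5.6s + 258.3 gives ω_n = √258.3 = 16.07 and ζ = 5.6/(2ω_n) = 0.1742.
%OS = 100·exp(−πζ/√(1−ζ²)) = 100·exp(−π·0.1742/√0.9696) = 57.4%.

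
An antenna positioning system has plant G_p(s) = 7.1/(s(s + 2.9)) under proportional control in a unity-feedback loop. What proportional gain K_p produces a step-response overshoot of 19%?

K_p = 1.36

From %OS = 100·exp(−πζ/√(1−ζ²)) = 19%, ζ = −ln(0.19)/√(π²+ln²(0.19)) = 0.4673.
Characteristic equation s² + 2.9s + 7.1K_p = 0 gives ζ = 2.9/(2√(7.1K_p)).
Setting ζ = 0.4673: √(7.1K_p) = 2.9/(2·0.4673) = 3.103, so K_p = 9.626/7.1 = 1.36.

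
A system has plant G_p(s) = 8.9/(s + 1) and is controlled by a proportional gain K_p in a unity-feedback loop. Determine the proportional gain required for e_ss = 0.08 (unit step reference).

For a type-0 loop with proportional control, e_ss = 1/(1 + K_p·G_p(0)).
G_p(0) = 8.9. Require 1/(1 + K_p·8.9) = 0.08, so 1 + 8.9·K_p = 12.5.
K_p = (12.5 − 1)/8.9 = 1.29.

K_p = 1.29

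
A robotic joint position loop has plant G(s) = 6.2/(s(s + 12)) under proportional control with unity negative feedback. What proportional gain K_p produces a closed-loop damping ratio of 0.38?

K_p = 40.2

Closed-loop characteristic equation: s² + 12s + K_p·6.2 = 0.
So ω_n = √(6.2K_p) and 2ζω_n = 12, giving ζ = 12/(2√(6.2K_p)).
Setting ζ = 0.38: √(6.2K_p) = 12/(2·0.38) = 15.79, so K_p = 249.3/6.2 = 40.2.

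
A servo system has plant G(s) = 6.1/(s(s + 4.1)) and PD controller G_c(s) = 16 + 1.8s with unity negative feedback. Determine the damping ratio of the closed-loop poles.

ζ = 0.763

Forward path: (16 + 1.8s)·6.1/(s(s+4.1)). The closed-loop characteristic equation is s² + (4.1 + 6.1·1.8)s + 6.1·16 = 0.
That is s² + 15.08s + 97.6 = 0, so ω_n = 9.879 rad/s and ζ = 15.08/(2·9.879) = 0.7632.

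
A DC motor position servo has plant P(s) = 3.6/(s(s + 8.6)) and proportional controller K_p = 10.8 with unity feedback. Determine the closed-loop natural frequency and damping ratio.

1 + K_p·P(s) = 0 gives s² + 8.6s + 38.88 = 0.
Matching s² + 2ζω_n s + ω_n²: ω_n = √38.88 = 6.235 rad/s and 2ζω_n = 8.6, so ζ = 8.6/(2·6.235) = 0.69.

ω_n = 6.24 rad/s, ζ = 0.69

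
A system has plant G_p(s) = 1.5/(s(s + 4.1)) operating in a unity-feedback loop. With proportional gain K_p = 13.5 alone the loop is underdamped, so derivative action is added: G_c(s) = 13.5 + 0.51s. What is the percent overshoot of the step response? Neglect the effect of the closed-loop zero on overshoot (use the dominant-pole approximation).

Forward path: (13.5 + 0.51s)·1.5/(s(s+4.1)). The closed-loop characteristic equation is s² + (4.1 + 1.5·0.51)s + 1.5·13.5 = 0.
That is s² + 4.865s + 20.25 = 0, so ω_n = 4.5 rad/s and ζ = 4.865/(2·4.5) = 0.5406.
%OS = 100·exp(−πζ/√(1−ζ²)) = 13.3%.

13.3%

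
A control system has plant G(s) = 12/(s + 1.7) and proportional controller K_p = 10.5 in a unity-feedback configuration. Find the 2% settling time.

Closed-loop transfer function: T(s) = K_p·G(s)/(1 + K_p·G(s)) = 126/(s + 1.7 + 126) = 126/(s + 127.7).
Time constant τ = 1/127.7 = 0.007831 s, so the 2% settling time is about 4τ = 0.0313 s.

T_s ≈ 0.0313 s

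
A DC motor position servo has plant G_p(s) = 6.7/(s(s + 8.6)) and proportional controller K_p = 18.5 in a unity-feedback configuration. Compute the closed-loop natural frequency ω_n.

With unity feedback the closed-loop characteristic equation is s² + 8.6s + 18.5·6.7 = s² + 8.6s + 124 = 0.
Matching s² + 2ζω_n s + ω_n²: ω_n = √124 = 11.13 rad/s and 2ζω_n = 8.6, so ζ = 8.6/(2·11.13) = 0.386.

ω_n = 11.1 rad/s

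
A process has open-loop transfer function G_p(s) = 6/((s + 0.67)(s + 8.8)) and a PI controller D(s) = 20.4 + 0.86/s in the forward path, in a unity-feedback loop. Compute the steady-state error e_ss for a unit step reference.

The open loop D(s)G_p(s) has a pole at the origin (type 1), so the static position error constant is infinite and e_ss = 1/(1+∞) = 0.

0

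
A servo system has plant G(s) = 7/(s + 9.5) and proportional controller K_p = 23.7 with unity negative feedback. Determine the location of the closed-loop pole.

s = -175.4

Closed-loop transfer function: T(s) = K_p·G(s)/(1 + K_p·G(s)) = 165.9/(s + 9.5 + 165.9) = 165.9/(s + 175.4).
The closed-loop pole is at s = −175.4.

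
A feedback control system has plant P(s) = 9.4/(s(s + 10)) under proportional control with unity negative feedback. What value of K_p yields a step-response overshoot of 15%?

K_p = 9.95

From %OS = 100·exp(−πζ/√(1−ζ²)) = 15%, ζ = −ln(0.15)/√(π²+ln²(0.15)) = 0.5169.
Characteristic equation s² + 10s + 9.4K_p = 0 gives ζ = 10/(2√(9.4K_p)).
Setting ζ = 0.5169: √(9.4K_p) = 10/(2·0.5169) = 9.672, so K_p = 93.56/9.4 = 9.95.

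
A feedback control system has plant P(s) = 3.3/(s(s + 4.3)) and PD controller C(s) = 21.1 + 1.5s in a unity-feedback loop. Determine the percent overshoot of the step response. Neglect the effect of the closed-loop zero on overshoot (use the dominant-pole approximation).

Forward path: (21.1 + 1.5s)·3.3/(s(s+4.3)). The closed-loop characteristic equation is s² + (4.3 + 3.3·1.5)s + 3.3·21.1 = 0.
That is s² + 9.25s + 69.63 = 0, so ω_n = 8.344 rad/s and ζ = 9.25/(2·8.344) = 0.5543.
%OS = 100·exp(−πζ/√(1−ζ²)) = 12.3%.

12.3%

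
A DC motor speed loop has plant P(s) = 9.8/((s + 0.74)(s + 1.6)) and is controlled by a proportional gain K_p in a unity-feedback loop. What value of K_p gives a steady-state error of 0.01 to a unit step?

Steady-state error for a unit step on this type-0 loop is 1/(1 + K_p·P(0)).
P(0) = 8.277. Require 1/(1 + K_p·8.277) = 0.01, so 1 + 8.277·K_p = 100.
K_p = (100 − 1)/8.277 = 12.

K_p = 12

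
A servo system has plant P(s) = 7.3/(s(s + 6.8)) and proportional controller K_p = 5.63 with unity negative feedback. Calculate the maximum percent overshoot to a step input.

Closed-loop characteristic equation: s² + 6.8s + 41.1 = 0, so ω_n = 6.411 rad/s and ζ = 6.8/(2·6.411) = 0.5304.
%OS = 100·exp(−πζ/√(1−ζ²)) = 100·exp(−π·0.5304/√0.7187) = 14%.

14%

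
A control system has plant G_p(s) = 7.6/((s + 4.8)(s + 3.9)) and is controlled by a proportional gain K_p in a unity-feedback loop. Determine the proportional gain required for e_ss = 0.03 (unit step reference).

K_p = 79.6

Steady-state error for a unit step on this type-0 loop is 1/(1 + K_p·G_p(0)).
G_p(0) = 0.406. Require 1/(1 + K_p·0.406) = 0.03, so 1 + 0.406·K_p = 33.33.
K_p = (33.33 − 1)/0.406 = 79.6.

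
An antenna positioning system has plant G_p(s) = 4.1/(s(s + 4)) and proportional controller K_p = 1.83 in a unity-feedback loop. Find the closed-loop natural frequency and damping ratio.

With unity feedback the closed-loop characteristic equation is s² + 4s + 1.83·4.1 = s² + 4s + 7.503 = 0.
Matching s² + 2ζω_n s + ω_n²: ω_n = √7.503 = 2.739 rad/s and 2ζω_n = 4, so ζ = 4/(2·2.739) = 0.73.

ω_n = 2.74 rad/s, ζ = 0.73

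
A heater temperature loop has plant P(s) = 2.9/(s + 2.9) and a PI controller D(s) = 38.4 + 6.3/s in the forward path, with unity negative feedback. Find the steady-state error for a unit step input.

The open loop D(s)P(s) has a pole at the origin (type 1), so the static position error constant is infinite and e_ss = 1/(1+∞) = 0.

0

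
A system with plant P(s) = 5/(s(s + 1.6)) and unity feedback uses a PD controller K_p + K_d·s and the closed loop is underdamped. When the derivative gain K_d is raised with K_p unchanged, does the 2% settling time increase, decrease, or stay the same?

decrease

Characteristic equation s² + (1.6 + 5K_d)s + 5K_p = 0: raising K_d increases ζω_n = (1.6+5K_d)/2 while the loop stays underdamped, so T_s ≈ 4/(ζω_n) decreases.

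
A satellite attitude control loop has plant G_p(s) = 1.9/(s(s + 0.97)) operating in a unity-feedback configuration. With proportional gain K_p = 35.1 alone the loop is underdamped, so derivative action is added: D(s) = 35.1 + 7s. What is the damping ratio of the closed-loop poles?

ζ = 0.874

Forward path: (35.1 + 7s)·1.9/(s(s+0.97)). The closed-loop characteristic equation is s² + (0.97 + 1.9·7)s + 1.9·35.1 = 0.
That is s² + 14.27s + 66.69 = 0, so ω_n = 8.166 rad/s and ζ = 14.27/(2·8.166) = 0.8737.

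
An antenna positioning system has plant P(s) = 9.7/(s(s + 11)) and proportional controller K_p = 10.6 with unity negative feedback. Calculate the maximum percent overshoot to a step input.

From 1 + K_pP(s) = 0: s² + 11s + 102.8 = 0 ⇒ ω_n = 10.14, ζ = 0.5424.
%OS = 100·exp(−πζ/√(1−ζ²)) = 100·exp(−π·0.5424/√0.7058) = 13.2%.

13.2%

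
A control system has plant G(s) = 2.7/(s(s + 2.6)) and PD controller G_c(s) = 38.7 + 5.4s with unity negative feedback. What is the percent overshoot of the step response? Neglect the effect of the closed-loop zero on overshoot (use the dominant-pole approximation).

0.767%

Forward path: (38.7 + 5.4s)·2.7/(s(s+2.6)). The closed-loop characteristic equation is s² + (2.6 + 2.7·5.4)s + 2.7·38.7 = 0.
That is s² + 17.18s + 104.5 = 0, so ω_n = 10.22 rad/s and ζ = 17.18/(2·10.22) = 0.8403.
%OS = 100·exp(−πζ/√(1−ζ²)) = 0.767%.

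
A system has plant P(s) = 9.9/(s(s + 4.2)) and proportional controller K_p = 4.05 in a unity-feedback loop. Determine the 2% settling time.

T_s ≈ 1.9 s

From 1 + K_pP(s) = 0: s² + 4.2s + 40.09 = 0 ⇒ ω_n = 6.332, ζ = 0.3316.
2% settling time T_s ≈ 4/(ζω_n) = 4/2.1 = 1.9 s.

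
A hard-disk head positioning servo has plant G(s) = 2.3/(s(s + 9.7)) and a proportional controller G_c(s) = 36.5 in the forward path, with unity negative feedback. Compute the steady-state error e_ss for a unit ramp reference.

0.116

The loop has one pole at the origin (type 1). Velocity error constant K_v = lim_{s→0} s·G_c(s)G(s) = 36.5·2.3/9.7 = 8.655.
Steady-state error to a unit ramp: e_ss = 1/K_v = 0.116.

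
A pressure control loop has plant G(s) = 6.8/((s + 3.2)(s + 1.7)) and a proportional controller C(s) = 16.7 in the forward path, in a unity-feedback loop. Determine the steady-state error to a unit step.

0.0457

The loop is type 0. Static position error constant K_pos = C(0)·G(0) = 16.7·1.25 = 20.87.
Steady-state error to a unit step: e_ss = 1/(1+K_pos) = 1/21.87 = 0.0457.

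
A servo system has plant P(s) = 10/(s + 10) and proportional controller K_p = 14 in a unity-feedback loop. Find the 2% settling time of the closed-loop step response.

Closed-loop transfer function: T(s) = K_p·P(s)/(1 + K_p·P(s)) = 140/(s + 10 + 140) = 140/(s + 150).
Time constant τ = 1/150 = 0.006667 s, so the 2% settling time is about 4τ = 0.0267 s.

T_s ≈ 0.0267 s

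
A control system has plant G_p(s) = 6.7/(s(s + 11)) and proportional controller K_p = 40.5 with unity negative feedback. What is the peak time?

From 1 + K_pG_p(s) = 0: s² + 11s + 271.4 = 0 ⇒ ω_n = 16.47, ζ = 0.3339.
Damped frequency ω_d = ω_n√(1−ζ²) = 15.53 rad/s, so peak time T_p = π/ω_d = 0.202 s.

T_p = 0.202 s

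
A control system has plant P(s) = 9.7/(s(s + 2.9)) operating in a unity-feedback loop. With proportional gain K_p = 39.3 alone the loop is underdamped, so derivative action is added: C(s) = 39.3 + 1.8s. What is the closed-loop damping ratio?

Forward path: (39.3 + 1.8s)·9.7/(s(s+2.9)). The closed-loop characteristic equation is s² + (2.9 + 9.7·1.8)s + 9.7·39.3 = 0.
That is s² + 20.36s + 381.2 = 0, so ω_n = 19.52 rad/s and ζ = 20.36/(2·19.52) = 0.5214.

ζ = 0.521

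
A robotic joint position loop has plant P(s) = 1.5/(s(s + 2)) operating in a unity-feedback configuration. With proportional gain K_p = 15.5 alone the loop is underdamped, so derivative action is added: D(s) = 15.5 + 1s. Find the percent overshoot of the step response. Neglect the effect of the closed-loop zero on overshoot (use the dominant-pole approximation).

29.4%

Forward path: (15.5 + 1s)·1.5/(s(s+2)). The closed-loop characteristic equation is s² + (2 + 1.5·1)s + 1.5·15.5 = 0.
That is s² + 3.5s + 23.25 = 0, so ω_n = 4.822 rad/s and ζ = 3.5/(2·4.822) = 0.3629.
%OS = 100·exp(−πζ/√(1−ζ²)) = 29.4%.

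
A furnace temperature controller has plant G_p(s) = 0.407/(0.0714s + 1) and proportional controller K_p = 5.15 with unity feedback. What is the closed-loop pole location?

s = -43.36

Closed loop: T(s) = K_p·G_p/(1+K_p·G_p) = 2.096/(0.0714s + 1 + 2.096), with pole at s = −(1 + 2.096)/0.0714 = −43.36.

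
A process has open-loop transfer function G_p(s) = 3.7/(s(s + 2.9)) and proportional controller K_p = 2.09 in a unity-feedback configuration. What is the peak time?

From 1 + K_pG_p(s) = 0: s² + 2.9s + 7.733 = 0 ⇒ ω_n = 2.781, ζ = 0.5214.
Damped frequency ω_d = ω_n√(1−ζ²) = 2.373 rad/s, so peak time T_p = π/ω_d = 1.32 s.

T_p = 1.32 s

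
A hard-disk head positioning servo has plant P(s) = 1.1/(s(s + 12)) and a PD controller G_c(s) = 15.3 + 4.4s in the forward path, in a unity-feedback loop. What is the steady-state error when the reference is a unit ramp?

0.713

The loop has one pole at the origin (type 1). Velocity error constant K_v = lim_{s→0} s·G_c(s)P(s) = 15.3·1.1/12 = 1.403.
Steady-state error to a unit ramp: e_ss = 1/K_v = 0.713.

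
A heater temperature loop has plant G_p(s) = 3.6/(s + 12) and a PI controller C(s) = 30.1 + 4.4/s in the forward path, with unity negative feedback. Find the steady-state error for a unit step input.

0

The open loop C(s)G_p(s) has a pole at the origin (type 1), so the static position error constant is infinite and e_ss = 1/(1+∞) = 0.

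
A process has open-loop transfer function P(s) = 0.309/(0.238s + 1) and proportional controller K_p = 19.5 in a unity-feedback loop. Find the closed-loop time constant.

Closed loop: T(s) = K_p·P/(1+K_p·P) = 6.026/(0.238s + 1 + 6.026), with pole at s = −(1 + 6.026)/0.238 = −29.52.
Closed-loop time constant τ = 1/29.52 = 0.0339 s.

τ = 0.0339 s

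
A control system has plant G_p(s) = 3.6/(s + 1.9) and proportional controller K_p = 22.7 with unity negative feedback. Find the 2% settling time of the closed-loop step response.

T_s ≈ 0.0478 s

Closed-loop transfer function: T(s) = K_p·G_p(s)/(1 + K_p·G_p(s)) = 81.72/(s + 1.9 + 81.72) = 81.72/(s + 83.62).
Time constant τ = 1/83.62 = 0.01196 s, so the 2% settling time is about 4τ = 0.0478 s.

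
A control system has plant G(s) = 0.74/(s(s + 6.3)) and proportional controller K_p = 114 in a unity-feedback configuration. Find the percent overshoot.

From 1 + K_pG(s) = 0: s² + 6.3s + 84.36 = 0 ⇒ ω_n = 9.185, ζ = 0.343.
%OS = 100·exp(−πζ/√(1−ζ²)) = 100·exp(−π·0.343/√0.8824) = 31.8%.

31.8%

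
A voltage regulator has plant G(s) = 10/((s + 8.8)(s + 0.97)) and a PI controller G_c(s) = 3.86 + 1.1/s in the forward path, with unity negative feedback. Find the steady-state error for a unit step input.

0

The open loop G_c(s)G(s) has a pole at the origin (type 1), so the static position error constant is infinite and e_ss = 1/(1+∞) = 0.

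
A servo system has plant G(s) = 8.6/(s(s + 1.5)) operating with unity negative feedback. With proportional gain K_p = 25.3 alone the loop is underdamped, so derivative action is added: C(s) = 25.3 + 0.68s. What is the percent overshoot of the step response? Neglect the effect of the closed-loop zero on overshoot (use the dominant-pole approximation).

Forward path: (25.3 + 0.68s)·8.6/(s(s+1.5)). The closed-loop characteristic equation is s² + (1.5 + 8.6·0.68)s + 8.6·25.3 = 0.
That is s² + 7.348s + 217.6 = 0, so ω_n = 14.75 rad/s and ζ = 7.348/(2·14.75) = 0.2491.
%OS = 100·exp(−πζ/√(1−ζ²)) = 44.6%.

44.6%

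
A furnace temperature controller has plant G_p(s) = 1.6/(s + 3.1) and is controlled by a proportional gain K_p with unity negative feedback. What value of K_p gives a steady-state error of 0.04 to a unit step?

K_p = 46.5

Steady-state error for a unit step on this type-0 loop is 1/(1 + K_p·G_p(0)).
G_p(0) = 0.5161. Require 1/(1 + K_p·0.5161) = 0.04, so 1 + 0.5161·K_p = 25.
K_p = (25 − 1)/0.5161 = 46.5.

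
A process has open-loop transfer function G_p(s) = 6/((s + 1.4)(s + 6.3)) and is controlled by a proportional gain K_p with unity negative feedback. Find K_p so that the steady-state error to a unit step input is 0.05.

K_p = 27.9

Steady-state error for a unit step on this type-0 loop is 1/(1 + K_p·G_p(0)).
G_p(0) = 0.6803. Require 1/(1 + K_p·0.6803) = 0.05, so 1 + 0.6803·K_p = 20.
K_p = (20 − 1)/0.6803 = 27.9.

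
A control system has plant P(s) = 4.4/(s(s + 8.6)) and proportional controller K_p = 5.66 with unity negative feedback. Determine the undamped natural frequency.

ω_n = 4.99 rad/s

1 + K_p·P(s) = 0 gives s² + 8.6s + 24.9 = 0.
So ω_n² = 24.9 ⇒ ω_n = 4.99 rad/s, and ζ = 8.6/(2ω_n) = 0.862.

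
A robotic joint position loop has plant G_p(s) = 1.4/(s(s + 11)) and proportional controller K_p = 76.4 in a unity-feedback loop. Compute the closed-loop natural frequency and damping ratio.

ω_n = 10.3 rad/s, ζ = 0.532

The closed-loop denominator is s(s+11) + 76.4·1.4 = s² + 11s + 107.
So ω_n² = 107 ⇒ ω_n = 10.34 rad/s, and ζ = 11/(2ω_n) = 0.532.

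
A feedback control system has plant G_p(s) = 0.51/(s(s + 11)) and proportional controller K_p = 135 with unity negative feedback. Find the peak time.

T_p = 0.506 s

The closed-loop denominator s² + 11s + 68.85 gives ω_n = √68.85 = 8.298 and ζ = 11/(2ω_n) = 0.6628.
Damped frequency ω_d = ω_n√(1−ζ²) = 6.213 rad/s, so peak time T_p = π/ω_d = 0.506 s.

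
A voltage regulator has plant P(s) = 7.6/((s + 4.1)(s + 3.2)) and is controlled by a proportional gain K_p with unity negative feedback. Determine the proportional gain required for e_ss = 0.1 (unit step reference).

K_p = 15.5

Steady-state error for a unit step on this type-0 loop is 1/(1 + K_p·P(0)).
P(0) = 0.5793. Require 1/(1 + K_p·0.5793) = 0.1, so 1 + 0.5793·K_p = 10.
K_p = (10 − 1)/0.5793 = 15.5.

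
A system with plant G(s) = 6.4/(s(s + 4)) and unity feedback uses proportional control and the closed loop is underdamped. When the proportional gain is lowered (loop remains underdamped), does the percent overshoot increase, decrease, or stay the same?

ζ = 4/(2√(6.4K_p)) rises as K_p falls; higher damping means less overshoot.

decrease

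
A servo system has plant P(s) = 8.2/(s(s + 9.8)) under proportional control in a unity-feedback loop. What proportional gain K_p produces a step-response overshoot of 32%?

K_p = 25.2

From %OS = 100·exp(−πζ/√(1−ζ²)) = 32%, ζ = −ln(0.32)/√(π²+ln²(0.32)) = 0.341.
Characteristic equation s² + 9.8s + 8.2K_p = 0 gives ζ = 9.8/(2√(8.2K_p)).
Setting ζ = 0.341: √(8.2K_p) = 9.8/(2·0.341) = 14.37, so K_p = 206.5/8.2 = 25.2.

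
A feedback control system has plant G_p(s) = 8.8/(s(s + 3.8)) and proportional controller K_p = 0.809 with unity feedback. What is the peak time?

From 1 + K_pG_p(s) = 0: s² + 3.8s + 7.119 = 0 ⇒ ω_n = 2.668, ζ = 0.7121.
Damped frequency ω_d = ω_n√(1−ζ²) = 1.873 rad/s, so peak time T_p = π/ω_d = 1.68 s.

T_p = 1.68 s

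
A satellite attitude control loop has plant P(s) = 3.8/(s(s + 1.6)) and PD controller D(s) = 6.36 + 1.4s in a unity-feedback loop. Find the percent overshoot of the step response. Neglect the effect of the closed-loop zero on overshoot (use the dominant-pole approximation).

4.45%

Forward path: (6.36 + 1.4s)·3.8/(s(s+1.6)). The closed-loop characteristic equation is s² + (1.6 + 3.8·1.4)s + 3.8·6.36 = 0.
That is s² + 6.92s + 24.17 = 0, so ω_n = 4.916 rad/s and ζ = 6.92/(2·4.916) = 0.7038.
%OS = 100·exp(−πζ/√(1−ζ²)) = 4.45%.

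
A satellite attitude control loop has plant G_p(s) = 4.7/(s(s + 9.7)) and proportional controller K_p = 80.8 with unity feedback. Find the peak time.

T_p = 0.166 s

Closed-loop characteristic equation: s² + 9.7s + 379.8 = 0, so ω_n = 19.49 rad/s and ζ = 9.7/(2·19.49) = 0.2489.
Damped frequency ω_d = ω_n√(1−ζ²) = 18.87 rad/s, so peak time T_p = π/ω_d = 0.166 s.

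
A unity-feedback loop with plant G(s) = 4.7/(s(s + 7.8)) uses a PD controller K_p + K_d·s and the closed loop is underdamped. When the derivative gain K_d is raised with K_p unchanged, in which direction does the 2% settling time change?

Characteristic equation s² + (7.8 + 4.7K_d)s + 4.7K_p = 0: raising K_d increases ζω_n = (7.8+4.7K_d)/2 while the loop stays underdamped, so T_s ≈ 4/(ζω_n) decreases.

decrease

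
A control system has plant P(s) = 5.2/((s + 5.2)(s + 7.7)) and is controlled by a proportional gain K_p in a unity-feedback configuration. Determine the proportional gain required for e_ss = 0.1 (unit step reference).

For a type-0 loop with proportional control, e_ss = 1/(1 + K_p·P(0)).
P(0) = 0.1299. Require 1/(1 + K_p·0.1299) = 0.1, so 1 + 0.1299·K_p = 10.
K_p = (10 − 1)/0.1299 = 69.3.

K_p = 69.3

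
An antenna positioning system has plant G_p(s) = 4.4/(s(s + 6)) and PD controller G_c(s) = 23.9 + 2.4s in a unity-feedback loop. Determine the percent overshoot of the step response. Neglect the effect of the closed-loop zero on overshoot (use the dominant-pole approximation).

Forward path: (23.9 + 2.4s)·4.4/(s(s+6)). The closed-loop characteristic equation is s² + (6 + 4.4·2.4)s + 4.4·23.9 = 0.
That is s² + 16.56s + 105.2 = 0, so ω_n = 10.25 rad/s and ζ = 16.56/(2·10.25) = 0.8074.
%OS = 100·exp(−πζ/√(1−ζ²)) = 1.36%.

1.36%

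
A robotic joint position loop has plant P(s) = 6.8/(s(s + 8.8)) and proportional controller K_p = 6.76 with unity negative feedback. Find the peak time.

The closed-loop denominator s² + 8.8s + 45.97 gives ω_n = √45.97 = 6.78 and ζ = 8.8/(2ω_n) = 0.649.
Damped frequency ω_d = ω_n√(1−ζ²) = 5.158 rad/s, so peak time T_p = π/ω_d = 0.609 s.

T_p = 0.609 s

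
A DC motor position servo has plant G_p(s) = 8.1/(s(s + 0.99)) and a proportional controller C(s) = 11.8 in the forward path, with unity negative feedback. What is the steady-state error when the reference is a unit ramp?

0.0104

The loop has one pole at the origin (type 1). Velocity error constant K_v = lim_{s→0} s·C(s)G_p(s) = 11.8·8.1/0.99 = 96.55.
Steady-state error to a unit ramp: e_ss = 1/K_v = 0.0104.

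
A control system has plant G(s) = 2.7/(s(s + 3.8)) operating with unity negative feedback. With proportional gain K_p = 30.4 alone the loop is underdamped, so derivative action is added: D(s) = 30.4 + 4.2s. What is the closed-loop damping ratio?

Forward path: (30.4 + 4.2s)·2.7/(s(s+3.8)). The closed-loop characteristic equation is s² + (3.8 + 2.7·4.2)s + 2.7·30.4 = 0.
That is s² + 15.14s + 82.08 = 0, so ω_n = 9.06 rad/s and ζ = 15.14/(2·9.06) = 0.8356.

ζ = 0.836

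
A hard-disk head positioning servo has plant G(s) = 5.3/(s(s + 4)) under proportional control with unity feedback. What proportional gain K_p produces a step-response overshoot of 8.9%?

K_p = 2.03

From %OS = 100·exp(−πζ/√(1−ζ²)) = 8.9%, ζ = −ln(0.089)/√(π²+ln²(0.089)) = 0.6101.
Characteristic equation s² + 4s + 5.3K_p = 0 gives ζ = 4/(2√(5.3K_p)).
Setting ζ = 0.6101: √(5.3K_p) = 4/(2·0.6101) = 3.278, so K_p = 10.75/5.3 = 2.03.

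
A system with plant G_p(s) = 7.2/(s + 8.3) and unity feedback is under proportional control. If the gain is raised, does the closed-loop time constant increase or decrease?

The closed-loop bandwidth 8.3+K_p·7.2 grows with K_p, so τ shrinks.

decrease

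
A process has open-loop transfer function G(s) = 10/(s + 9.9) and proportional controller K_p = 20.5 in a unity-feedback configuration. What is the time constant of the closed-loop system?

Closed-loop transfer function: T(s) = K_p·G(s)/(1 + K_p·G(s)) = 205/(s + 9.9 + 205) = 205/(s + 214.9).
Time constant τ = 1/214.9 = 0.00465 s.

τ = 0.00465 s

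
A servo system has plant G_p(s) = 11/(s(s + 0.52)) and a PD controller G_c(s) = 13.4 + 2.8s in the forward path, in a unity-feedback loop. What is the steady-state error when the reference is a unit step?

0

The open loop G_c(s)G_p(s) has a pole at the origin (type 1), so the static position error constant is infinite and e_ss = 1/(1+∞) = 0.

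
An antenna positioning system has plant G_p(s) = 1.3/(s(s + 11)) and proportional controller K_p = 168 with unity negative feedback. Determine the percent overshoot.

28.4%

Closed-loop characteristic equation: s² + 11s + 218.4 = 0, so ω_n = 14.78 rad/s and ζ = 11/(2·14.78) = 0.3722.
%OS = 100·exp(−πζ/√(1−ζ²)) = 100·exp(−π·0.3722/√0.8615) = 28.4%.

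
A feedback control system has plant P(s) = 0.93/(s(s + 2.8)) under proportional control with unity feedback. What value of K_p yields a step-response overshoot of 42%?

K_p = 29.7

From %OS = 100·exp(−πζ/√(1−ζ²)) = 42%, ζ = −ln(0.42)/√(π²+ln²(0.42)) = 0.2662.
Characteristic equation s² + 2.8s + 0.93K_p = 0 gives ζ = 2.8/(2√(0.93K_p)).
Setting ζ = 0.2662: √(0.93K_p) = 2.8/(2·0.2662) = 5.26, so K_p = 27.66/0.93 = 29.7.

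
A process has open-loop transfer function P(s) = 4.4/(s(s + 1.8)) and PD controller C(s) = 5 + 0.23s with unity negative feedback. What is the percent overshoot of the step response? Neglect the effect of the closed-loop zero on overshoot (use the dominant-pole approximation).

Forward path: (5 + 0.23s)·4.4/(s(s+1.8)). The closed-loop characteristic equation is s² + (1.8 + 4.4·0.23)s + 4.4·5 = 0.
That is s² + 2.812s + 22 = 0, so ω_n = 4.69 rad/s and ζ = 2.812/(2·4.69) = 0.2998.
%OS = 100·exp(−πζ/√(1−ζ²)) = 37.3%.

37.3%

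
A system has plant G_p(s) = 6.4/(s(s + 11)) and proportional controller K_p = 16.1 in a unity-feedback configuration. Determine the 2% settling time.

T_s ≈ 0.727 s

From 1 + K_pG_p(s) = 0: s² + 11s + 103 = 0 ⇒ ω_n = 10.15, ζ = 0.5418.
2% settling time T_s ≈ 4/(ζω_n) = 4/5.5 = 0.727 s.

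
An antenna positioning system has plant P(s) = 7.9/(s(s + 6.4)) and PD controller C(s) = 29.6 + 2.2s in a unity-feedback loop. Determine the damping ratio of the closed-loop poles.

Forward path: (29.6 + 2.2s)·7.9/(s(s+6.4)). The closed-loop characteristic equation is s² + (6.4 + 7.9·2.2)s + 7.9·29.6 = 0.
That is s² + 23.78s + 233.8 = 0, so ω_n = 15.29 rad/s and ζ = 23.78/(2·15.29) = 0.7775.

ζ = 0.778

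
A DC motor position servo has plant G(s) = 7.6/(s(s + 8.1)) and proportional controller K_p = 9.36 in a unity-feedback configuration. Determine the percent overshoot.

The closed-loop denominator s² + 8.1s + 71.14 gives ω_n = √71.14 = 8.434 and ζ = 8.1/(2ω_n) = 0.4802.
%OS = 100·exp(−πζ/√(1−ζ²)) = 100·exp(−π·0.4802/√0.7694) = 17.9%.

17.9%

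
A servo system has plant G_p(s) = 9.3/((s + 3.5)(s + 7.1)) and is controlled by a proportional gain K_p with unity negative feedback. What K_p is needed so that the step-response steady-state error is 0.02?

Steady-state error for a unit step on this type-0 loop is 1/(1 + K_p·G_p(0)).
G_p(0) = 0.3742. Require 1/(1 + K_p·0.3742) = 0.02, so 1 + 0.3742·K_p = 50.
K_p = (50 − 1)/0.3742 = 131.

K_p = 131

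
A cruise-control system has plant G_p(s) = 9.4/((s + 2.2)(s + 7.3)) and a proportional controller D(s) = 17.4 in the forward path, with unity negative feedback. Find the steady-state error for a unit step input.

0.0894

The loop is type 0. Static position error constant K_pos = D(0)·G_p(0) = 17.4·0.5853 = 10.18.
Steady-state error to a unit step: e_ss = 1/(1+K_pos) = 1/11.18 = 0.0894.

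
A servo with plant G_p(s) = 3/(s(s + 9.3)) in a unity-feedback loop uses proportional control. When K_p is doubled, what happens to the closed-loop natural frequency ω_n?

increase

ω_n = √(3·K_p), which grows with K_p.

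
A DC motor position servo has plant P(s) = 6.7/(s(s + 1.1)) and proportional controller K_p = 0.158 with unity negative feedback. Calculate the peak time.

Closed-loop characteristic equation: s² + 1.1s + 1.059 = 0, so ω_n = 1.029 rad/s and ζ = 1.1/(2·1.029) = 0.5346.
Damped frequency ω_d = ω_n√(1−ζ²) = 0.8695 rad/s, so peak time T_p = π/ω_d = 3.61 s.

T_p = 3.61 s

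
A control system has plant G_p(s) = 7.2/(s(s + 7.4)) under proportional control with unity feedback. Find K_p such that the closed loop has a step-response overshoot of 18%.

K_p = 8.28

From %OS = 100·exp(−πζ/√(1−ζ²)) = 18%, ζ = −ln(0.18)/√(π²+ln²(0.18)) = 0.4791.
Characteristic equation s² + 7.4s + 7.2K_p = 0 gives ζ = 7.4/(2√(7.2K_p)).
Setting ζ = 0.4791: √(7.2K_p) = 7.4/(2·0.4791) = 7.723, so K_p = 59.64/7.2 = 8.28.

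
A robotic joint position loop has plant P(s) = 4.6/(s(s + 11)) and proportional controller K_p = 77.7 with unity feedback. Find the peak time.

From 1 + K_pP(s) = 0: s² + 11s + 357.4 = 0 ⇒ ω_n = 18.91, ζ = 0.2909.
Damped frequency ω_d = ω_n√(1−ζ²) = 18.09 rad/s, so peak time T_p = π/ω_d = 0.174 s.

T_p = 0.174 s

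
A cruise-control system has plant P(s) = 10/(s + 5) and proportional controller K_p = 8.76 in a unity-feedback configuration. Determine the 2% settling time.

Closed-loop transfer function: T(s) = K_p·P(s)/(1 + K_p·P(s)) = 87.6/(s + 5 + 87.6) = 87.6/(s + 92.6).
Time constant τ = 1/92.6 = 0.0108 s, so the 2% settling time is about 4τ = 0.0432 s.

T_s ≈ 0.0432 s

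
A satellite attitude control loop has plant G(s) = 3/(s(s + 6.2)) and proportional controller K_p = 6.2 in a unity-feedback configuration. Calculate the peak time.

From 1 + K_pG(s) = 0: s² + 6.2s + 18.6 = 0 ⇒ ω_n = 4.313, ζ = 0.7188.
Damped frequency ω_d = ω_n√(1−ζ²) = 2.998 rad/s, so peak time T_p = π/ω_d = 1.05 s.

T_p = 1.05 s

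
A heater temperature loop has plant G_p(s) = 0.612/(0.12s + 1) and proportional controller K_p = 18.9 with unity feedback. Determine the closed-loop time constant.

Closed loop: T(s) = K_p·G_p/(1+K_p·G_p) = 11.57/(0.12s + 1 + 11.57), with pole at s = −(1 + 11.57)/0.12 = −104.7.
Closed-loop time constant τ = 1/104.7 = 0.00955 s.

τ = 0.00955 s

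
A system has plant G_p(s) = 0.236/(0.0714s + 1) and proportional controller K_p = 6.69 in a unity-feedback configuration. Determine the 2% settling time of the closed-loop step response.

T_s ≈ 0.111 s

Closed loop: T(s) = K_p·G_p/(1+K_p·G_p) = 1.579/(0.0714s + 1 + 1.579), with pole at s = −(1 + 1.579)/0.0714 = −36.12.
τ = 1/36.12 = 0.02769 s, so 2% settling time ≈ 4τ = 0.111 s.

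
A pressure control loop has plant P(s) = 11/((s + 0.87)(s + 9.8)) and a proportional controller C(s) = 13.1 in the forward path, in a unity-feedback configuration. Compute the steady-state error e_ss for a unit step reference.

The loop is type 0. Static position error constant K_pos = C(0)·P(0) = 13.1·1.29 = 16.9.
Steady-state error to a unit step: e_ss = 1/(1+K_pos) = 1/17.9 = 0.0559.

0.0559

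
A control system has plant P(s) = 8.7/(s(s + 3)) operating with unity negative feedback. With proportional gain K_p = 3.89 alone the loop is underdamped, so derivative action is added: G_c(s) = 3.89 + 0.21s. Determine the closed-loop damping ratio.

Forward path: (3.89 + 0.21s)·8.7/(s(s+3)). The closed-loop characteristic equation is s² + (3 + 8.7·0.21)s + 8.7·3.89 = 0.
That is s² + 4.827s + 33.84 = 0, so ω_n = 5.817 rad/s and ζ = 4.827/(2·5.817) = 0.4149.

ζ = 0.415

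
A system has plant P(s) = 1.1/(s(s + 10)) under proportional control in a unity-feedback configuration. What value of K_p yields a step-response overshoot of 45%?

K_p = 375

From %OS = 100·exp(−πζ/√(1−ζ²)) = 45%, ζ = −ln(0.45)/√(π²+ln²(0.45)) = 0.2463.
Characteristic equation s² + 10s + 1.1K_p = 0 gives ζ = 10/(2√(1.1K_p)).
Setting ζ = 0.2463: √(1.1K_p) = 10/(2·0.2463) = 20.3, so K_p = 412/1.1 = 375.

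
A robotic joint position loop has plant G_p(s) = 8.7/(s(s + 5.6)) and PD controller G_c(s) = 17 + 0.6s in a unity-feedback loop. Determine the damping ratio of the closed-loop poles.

ζ = 0.445

Forward path: (17 + 0.6s)·8.7/(s(s+5.6)). The closed-loop characteristic equation is s² + (5.6 + 8.7·0.6)s + 8.7·17 = 0.
That is s² + 10.82s + 147.9 = 0, so ω_n = 12.16 rad/s and ζ = 10.82/(2·12.16) = 0.4448.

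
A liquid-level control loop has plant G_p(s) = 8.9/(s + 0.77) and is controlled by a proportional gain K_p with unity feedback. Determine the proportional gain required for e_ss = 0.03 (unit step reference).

For a type-0 loop with proportional control, e_ss = 1/(1 + K_p·G_p(0)).
G_p(0) = 11.56. Require 1/(1 + K_p·11.56) = 0.03, so 1 + 11.56·K_p = 33.33.
K_p = (33.33 − 1)/11.56 = 2.8.

K_p = 2.8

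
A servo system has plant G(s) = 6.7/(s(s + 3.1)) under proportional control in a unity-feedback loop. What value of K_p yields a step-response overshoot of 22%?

K_p = 1.9

From %OS = 100·exp(−πζ/√(1−ζ²)) = 22%, ζ = −ln(0.22)/√(π²+ln²(0.22)) = 0.4342.
Characteristic equation s² + 3.1s + 6.7K_p = 0 gives ζ = 3.1/(2√(6.7K_p)).
Setting ζ = 0.4342: √(6.7K_p) = 3.1/(2·0.4342) = 3.57, so K_p = 12.75/6.7 = 1.9.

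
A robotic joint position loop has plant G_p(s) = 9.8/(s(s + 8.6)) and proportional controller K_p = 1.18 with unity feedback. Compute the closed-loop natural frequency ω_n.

1 + K_p·G_p(s) = 0 gives s² + 8.6s + 11.56 = 0.
Matching s² + 2ζω_n s + ω_n²: ω_n = √11.56 = 3.401 rad/s and 2ζω_n = 8.6, so ζ = 8.6/(2·3.401) = 1.26.

ω_n = 3.4 rad/s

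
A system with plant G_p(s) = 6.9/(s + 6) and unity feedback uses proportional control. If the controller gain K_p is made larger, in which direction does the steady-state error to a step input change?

decrease

The position error constant K_pos = K_p·G_p(0) grows with K_p, and e_ss = 1/(1+K_pos) falls.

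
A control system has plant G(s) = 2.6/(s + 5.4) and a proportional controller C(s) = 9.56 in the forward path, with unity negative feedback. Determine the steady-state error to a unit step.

0.178

The loop is type 0. Static position error constant K_pos = C(0)·G(0) = 9.56·0.4815 = 4.603.
Steady-state error to a unit step: e_ss = 1/(1+K_pos) = 1/5.603 = 0.178.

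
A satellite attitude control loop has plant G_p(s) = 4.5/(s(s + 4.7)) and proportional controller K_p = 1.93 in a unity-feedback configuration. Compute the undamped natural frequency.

With unity feedback the closed-loop characteristic equation is s² + 4.7s + 1.93·4.5 = s² + 4.7s + 8.685 = 0.
So ω_n² = 8.685 ⇒ ω_n = 2.947 rad/s, and ζ = 4.7/(2ω_n) = 0.797.

ω_n = 2.95 rad/s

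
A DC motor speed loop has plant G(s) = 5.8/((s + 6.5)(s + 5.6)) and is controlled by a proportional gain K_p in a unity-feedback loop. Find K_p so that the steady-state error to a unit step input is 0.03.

Steady-state error for a unit step on this type-0 loop is 1/(1 + K_p·G(0)).
G(0) = 0.1593. Require 1/(1 + K_p·0.1593) = 0.03, so 1 + 0.1593·K_p = 33.33.
K_p = (33.33 − 1)/0.1593 = 203.

K_p = 203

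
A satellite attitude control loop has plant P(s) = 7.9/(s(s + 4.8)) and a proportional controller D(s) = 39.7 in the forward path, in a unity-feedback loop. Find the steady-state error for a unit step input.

The open loop D(s)P(s) has a pole at the origin (type 1), so the static position error constant is infinite and e_ss = 1/(1+∞) = 0.

0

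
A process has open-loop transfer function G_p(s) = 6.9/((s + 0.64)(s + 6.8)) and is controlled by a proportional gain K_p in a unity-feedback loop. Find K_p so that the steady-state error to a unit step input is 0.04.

For a type-0 loop with proportional control, e_ss = 1/(1 + K_p·G_p(0)).
G_p(0) = 1.585. Require 1/(1 + K_p·1.585) = 0.04, so 1 + 1.585·K_p = 25.
K_p = (25 − 1)/1.585 = 15.1.

K_p = 15.1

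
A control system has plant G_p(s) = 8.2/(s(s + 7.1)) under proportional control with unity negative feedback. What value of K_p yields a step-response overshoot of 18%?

K_p = 6.7

From %OS = 100·exp(−πζ/√(1−ζ²)) = 18%, ζ = −ln(0.18)/√(π²+ln²(0.18)) = 0.4791.
Characteristic equation s² + 7.1s + 8.2K_p = 0 gives ζ = 7.1/(2√(8.2K_p)).
Setting ζ = 0.4791: √(8.2K_p) = 7.1/(2·0.4791) = 7.41, so K_p = 54.9/8.2 = 6.7.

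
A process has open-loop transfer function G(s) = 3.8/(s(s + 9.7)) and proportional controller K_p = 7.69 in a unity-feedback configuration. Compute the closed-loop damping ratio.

ζ = 0.897

With unity feedback the closed-loop characteristic equation is s² + 9.7s + 7.69·3.8 = s² + 9.7s + 29.22 = 0.
So ω_n² = 29.22 ⇒ ω_n = 5.406 rad/s, and ζ = 9.7/(2ω_n) = 0.897.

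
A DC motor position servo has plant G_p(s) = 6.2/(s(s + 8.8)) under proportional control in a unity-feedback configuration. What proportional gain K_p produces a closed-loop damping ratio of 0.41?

Closed-loop characteristic equation: s² + 8.8s + K_p·6.2 = 0.
So ω_n = √(6.2K_p) and 2ζω_n = 8.8, giving ζ = 8.8/(2√(6.2K_p)).
Setting ζ = 0.41: √(6.2K_p) = 8.8/(2·0.41) = 10.73, so K_p = 115.2/6.2 = 18.6.

K_p = 18.6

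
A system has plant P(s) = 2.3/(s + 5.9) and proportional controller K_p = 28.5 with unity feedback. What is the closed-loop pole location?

Closed-loop transfer function: T(s) = K_p·P(s)/(1 + K_p·P(s)) = 65.55/(s + 5.9 + 65.55) = 65.55/(s + 71.45).
The closed-loop pole is at s = −71.45.

s = -71.45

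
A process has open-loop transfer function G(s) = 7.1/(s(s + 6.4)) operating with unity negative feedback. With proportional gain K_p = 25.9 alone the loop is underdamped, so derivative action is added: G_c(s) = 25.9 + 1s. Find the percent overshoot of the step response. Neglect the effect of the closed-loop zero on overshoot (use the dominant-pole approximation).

Forward path: (25.9 + 1s)·7.1/(s(s+6.4)). The closed-loop characteristic equation is s² + (6.4 + 7.1·1)s + 7.1·25.9 = 0.
That is s² + 13.5s + 183.9 = 0, so ω_n = 13.56 rad/s and ζ = 13.5/(2·13.56) = 0.4978.
%OS = 100·exp(−πζ/√(1−ζ²)) = 16.5%.

16.5%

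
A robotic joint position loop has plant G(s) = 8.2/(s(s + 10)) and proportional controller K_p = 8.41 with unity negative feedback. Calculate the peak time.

The closed-loop denominator s² + 10s + 68.96 gives ω_n = √68.96 = 8.304 and ζ = 10/(2ω_n) = 0.6021.
Damped frequency ω_d = ω_n√(1−ζ²) = 6.63 rad/s, so peak time T_p = π/ω_d = 0.474 s.

T_p = 0.474 s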